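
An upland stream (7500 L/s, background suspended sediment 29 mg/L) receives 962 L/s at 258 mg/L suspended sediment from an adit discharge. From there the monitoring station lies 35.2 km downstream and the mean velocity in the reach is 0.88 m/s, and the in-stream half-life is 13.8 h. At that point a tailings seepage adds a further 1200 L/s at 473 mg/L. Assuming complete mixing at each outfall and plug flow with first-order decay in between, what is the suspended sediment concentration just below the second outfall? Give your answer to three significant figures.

86.3 mg/L

Conservation of mass: C = (7500·29.00 + 962.0·258.0) / 8462 = 465700/8462 = 55.03 mg/L; combined flow 8462 L/s.
Travel time t = 35.2·1000 / 0.88 = 40000 s = 11.11 h.
Half-life 13.8 h → k = ln 2 / 13.8 = 0.05023 h⁻¹ = 1.205 d⁻¹.
First-order decay: C = 55.03·exp(−k·t) = 55.03·0.5723 = 31.50 mg/L.
At the second outfall, C = (8462·31.50 + 1200·473.0) / (8462 + 1200) = 86.33 mg/L.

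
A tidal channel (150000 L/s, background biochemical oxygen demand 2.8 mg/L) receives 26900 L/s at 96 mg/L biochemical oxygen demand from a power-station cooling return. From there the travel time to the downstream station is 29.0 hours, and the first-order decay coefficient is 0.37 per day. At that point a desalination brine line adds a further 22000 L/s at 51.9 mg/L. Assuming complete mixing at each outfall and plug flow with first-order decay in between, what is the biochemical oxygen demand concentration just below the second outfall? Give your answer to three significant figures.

15.4 mg/L

Mass balance: C = (150000·2.800 + 26900·96.00) / 176900 = 3002000/176900 = 16.97 mg/L; combined flow 176900 L/s.
Applying C = C₀e^(−kt): 16.97 × 0.6395 = 10.85 mg/L.
At the second outfall, C = (176900·10.85 + 22000·51.90) / (176900 + 22000) = 15.39 mg/L.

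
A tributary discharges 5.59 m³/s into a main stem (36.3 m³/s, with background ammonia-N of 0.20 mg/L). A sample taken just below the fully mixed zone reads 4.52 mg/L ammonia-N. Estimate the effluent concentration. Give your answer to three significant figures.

32.6 mg/L

Mass balance: 36.30·0.2000 + 5.590·Cₑ = 41.89·4.520
→ Cₑ = (41.89·4.520 − 36.30·0.2000) / 5.590 = 32.57 mg/L.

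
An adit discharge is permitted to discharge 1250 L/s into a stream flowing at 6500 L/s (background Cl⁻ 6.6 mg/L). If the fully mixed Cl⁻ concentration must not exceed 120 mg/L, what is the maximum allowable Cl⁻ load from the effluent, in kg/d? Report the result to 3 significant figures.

76600 kg/d

Mass balance at the limit: 6500·6.600 + 1250·Cₑ = 7750·120 → Cₑ = 709.7 mg/L.
1250 L/s = 1.250 m³/s. Load = 1.250 m³/s × 709.7 g/m³ × 86 400 s/d = 76650 kg/d.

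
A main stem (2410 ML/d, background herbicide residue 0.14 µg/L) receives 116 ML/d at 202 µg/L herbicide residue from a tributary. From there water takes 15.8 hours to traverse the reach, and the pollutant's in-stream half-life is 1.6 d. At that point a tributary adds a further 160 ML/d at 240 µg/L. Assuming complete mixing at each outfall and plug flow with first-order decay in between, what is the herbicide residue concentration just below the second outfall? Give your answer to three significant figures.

Mixed concentration C = ΣQC/ΣQ = (2410·0.1400 + 116.0·202.0) / 2526 = 23770/2526 = 9.410 µg/L; combined flow 2526 ML/d.
Half-life 1.6 d → k = ln 2 / 1.6 = 0.4332 d⁻¹.
Applying C = C₀e^(−kt): 9.410 × 0.7519 = 7.075 µg/L.
At the second outfall, C = (2526·7.075 + 160.0·240.0) / (2526 + 160.0) = 20.95 µg/L.

20.9 µg/L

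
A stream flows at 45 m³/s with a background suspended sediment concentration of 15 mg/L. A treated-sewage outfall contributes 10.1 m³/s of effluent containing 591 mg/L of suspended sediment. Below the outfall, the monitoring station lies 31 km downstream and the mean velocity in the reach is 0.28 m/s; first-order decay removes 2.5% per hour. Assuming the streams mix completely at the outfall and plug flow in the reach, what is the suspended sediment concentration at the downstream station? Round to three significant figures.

Conservation of mass: C = (45.00·15.00 + 10.10·591.0) / 55.10 = 6644/55.10 = 120.6 mg/L.
Travel time t = 31·1000 / 0.28 = 110700 s = 30.75 h.
2.5%/h lost → k = −ln(1 − 0.025) = 0.02532 h⁻¹.
Decay over the reach: 120.6·exp(−kt) = 120.6·0.4590 = 55.35 mg/L.

55.4 mg/L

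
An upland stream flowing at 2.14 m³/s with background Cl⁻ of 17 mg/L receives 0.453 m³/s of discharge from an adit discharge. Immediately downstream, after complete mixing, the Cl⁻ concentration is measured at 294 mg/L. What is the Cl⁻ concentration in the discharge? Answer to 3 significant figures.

Mass balance: 2.140·17.00 + 0.4530·Cₑ = 2.593·294.0
→ Cₑ = (2.593·294.0 − 2.140·17.00) / 0.4530 = 1603 mg/L.

1600 mg/L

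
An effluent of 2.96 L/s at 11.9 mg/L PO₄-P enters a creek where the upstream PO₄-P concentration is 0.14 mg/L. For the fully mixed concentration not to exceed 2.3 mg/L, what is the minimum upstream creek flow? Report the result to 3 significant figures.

13.2 L/s

Set C_mix = 2.3: (Q·0.1400 + 2.960·11.90) / (Q + 2.960) = 2.3
→ Q = 2.960·(11.90 − 2.3)/(2.3 − 0.1400) = 13.16 L/s.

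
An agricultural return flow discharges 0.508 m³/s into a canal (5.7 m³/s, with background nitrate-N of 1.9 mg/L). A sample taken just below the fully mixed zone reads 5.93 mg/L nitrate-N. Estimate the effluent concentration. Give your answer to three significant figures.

51.1 mg/L

Mass balance: 5.700·1.900 + 0.5080·Cₑ = 6.208·5.930
→ Cₑ = (6.208·5.930 − 5.700·1.900) / 0.5080 = 51.15 mg/L.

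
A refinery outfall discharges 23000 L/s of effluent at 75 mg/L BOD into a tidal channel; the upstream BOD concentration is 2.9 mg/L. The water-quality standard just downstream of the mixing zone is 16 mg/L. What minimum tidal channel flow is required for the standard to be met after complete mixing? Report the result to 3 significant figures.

Set C_mix = 16: (Q·2.900 + 23000·75.00) / (Q + 23000) = 16
→ Q = 23000·(75.00 − 16)/(16 − 2.900) = 103600 L/s.

104000 L/s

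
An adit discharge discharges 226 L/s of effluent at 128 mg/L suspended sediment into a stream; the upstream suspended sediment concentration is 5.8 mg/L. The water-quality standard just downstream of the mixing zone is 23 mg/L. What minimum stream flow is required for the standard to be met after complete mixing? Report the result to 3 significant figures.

Set C_mix = 23: (Q·5.800 + 226.0·128.0) / (Q + 226.0) = 23
→ Q = 226.0·(128.0 − 23)/(23 − 5.800) = 1380 L/s.

1380 L/s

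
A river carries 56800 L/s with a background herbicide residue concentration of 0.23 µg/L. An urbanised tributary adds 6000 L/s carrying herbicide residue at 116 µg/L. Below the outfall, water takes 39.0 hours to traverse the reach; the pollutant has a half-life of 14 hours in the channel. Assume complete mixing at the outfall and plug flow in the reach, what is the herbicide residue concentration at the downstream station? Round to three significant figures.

Conservation of mass: C = (56800·0.2300 + 6000·116.0) / 62800 = 709100/62800 = 11.29 µg/L.
Half-life 14 h → k = ln 2 / 14 = 0.04951 h⁻¹ = 1.188 d⁻¹.
Applying C = C₀e^(−kt): 11.29 × 0.1450 = 1.637 µg/L.

1.64 µg/L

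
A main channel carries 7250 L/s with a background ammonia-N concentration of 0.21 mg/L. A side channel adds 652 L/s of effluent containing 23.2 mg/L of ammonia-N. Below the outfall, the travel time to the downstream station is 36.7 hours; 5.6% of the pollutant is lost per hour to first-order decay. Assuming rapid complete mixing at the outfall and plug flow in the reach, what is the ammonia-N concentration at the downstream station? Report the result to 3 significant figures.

0.254 mg/L

Mixed concentration C = ΣQC/ΣQ = (7250·0.2100 + 652.0·23.20) / 7902 = 16650/7902 = 2.107 mg/L.
5.6%/h lost → k = −ln(1 − 0.056) = 0.05763 h⁻¹.
First-order decay: C = 2.107·exp(−k·t) = 2.107·0.1206 = 0.2542 mg/L.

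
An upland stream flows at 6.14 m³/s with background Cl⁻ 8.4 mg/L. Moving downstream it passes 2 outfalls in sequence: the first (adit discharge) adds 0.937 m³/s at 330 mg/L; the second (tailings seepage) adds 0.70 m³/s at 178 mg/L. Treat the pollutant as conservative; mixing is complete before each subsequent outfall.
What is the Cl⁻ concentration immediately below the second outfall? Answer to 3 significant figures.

62.4 mg/L

After outfall 1: Q = 6.140 + 0.9370 = 7.077 m³/s; C = (6.140·8.400 + 0.9370·330.0)/7.077 = 50.98 mg/L.
After outfall 2: Q = 7.077 + 0.7000 = 7.777 m³/s; C = (7.077·50.98 + 0.7000·178.0)/7.777 = 62.41 mg/L.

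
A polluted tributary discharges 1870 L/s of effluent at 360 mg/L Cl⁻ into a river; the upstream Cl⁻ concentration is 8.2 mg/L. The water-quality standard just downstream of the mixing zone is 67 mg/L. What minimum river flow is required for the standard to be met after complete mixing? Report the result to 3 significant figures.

9320 L/s

Set C_mix = 67: (Q·8.200 + 1870·360.0) / (Q + 1870) = 67
→ Q = 1870·(360.0 − 67)/(67 − 8.200) = 9318 L/s.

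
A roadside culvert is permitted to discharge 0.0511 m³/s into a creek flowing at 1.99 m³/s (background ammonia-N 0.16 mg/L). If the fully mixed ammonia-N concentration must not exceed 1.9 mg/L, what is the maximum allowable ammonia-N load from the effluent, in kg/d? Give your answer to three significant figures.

308 kg/d

Mass balance at the limit: 1.990·0.1600 + 0.05110·Cₑ = 2.041·1.9 → Cₑ = 69.66 mg/L.
Load = 0.05110 m³/s × 69.66 g/m³ × 86 400 s/d = 307.6 kg/d.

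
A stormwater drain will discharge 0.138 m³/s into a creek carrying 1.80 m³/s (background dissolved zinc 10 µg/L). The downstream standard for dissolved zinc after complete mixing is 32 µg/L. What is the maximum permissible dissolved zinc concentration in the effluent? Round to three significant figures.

319 µg/L

At the limit, (Qr·Cr + Qe·Cₑ)/(Qr + Qe) = 32:
Cₑ = (1.938·32 − 1.800·10.00) / 0.1380 = 319.0 µg/L.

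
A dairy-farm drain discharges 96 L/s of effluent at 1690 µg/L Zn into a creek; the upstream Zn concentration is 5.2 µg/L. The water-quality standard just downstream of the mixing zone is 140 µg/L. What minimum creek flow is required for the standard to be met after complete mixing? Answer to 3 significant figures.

Set C_mix = 140: (Q·5.200 + 96.00·1690) / (Q + 96.00) = 140
→ Q = 96.00·(1690 − 140)/(140 − 5.200) = 1104 L/s.

1100 L/s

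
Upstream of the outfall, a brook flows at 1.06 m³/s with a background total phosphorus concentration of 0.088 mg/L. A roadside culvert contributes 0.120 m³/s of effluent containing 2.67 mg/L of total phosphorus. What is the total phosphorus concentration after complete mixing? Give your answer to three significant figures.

0.351 mg/L

Flow-weighted average: C = (1.060·0.08800 + 0.1200·2.670) / 1.180 = 0.4137/1.180 = 0.3506 mg/L.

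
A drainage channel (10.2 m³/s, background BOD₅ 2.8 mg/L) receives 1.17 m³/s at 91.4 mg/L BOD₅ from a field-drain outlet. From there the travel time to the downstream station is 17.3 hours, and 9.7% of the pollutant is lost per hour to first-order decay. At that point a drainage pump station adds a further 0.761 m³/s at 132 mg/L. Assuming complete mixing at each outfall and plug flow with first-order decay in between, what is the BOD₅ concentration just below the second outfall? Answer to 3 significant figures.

Flow-weighted average: C = (10.20·2.800 + 1.170·91.40) / 11.37 = 135.5/11.37 = 11.92 mg/L; combined flow 11.37 m³/s.
9.7%/h lost → k = −ln(1 − 0.097) = 0.1020 h⁻¹.
Decay over the reach: 11.92·exp(−kt) = 11.92·0.1712 = 2.040 mg/L.
Second outfall: C = (11.37·2.040 + 0.7610·132.0)/12.13 = 10.19 mg/L.

10.2 mg/L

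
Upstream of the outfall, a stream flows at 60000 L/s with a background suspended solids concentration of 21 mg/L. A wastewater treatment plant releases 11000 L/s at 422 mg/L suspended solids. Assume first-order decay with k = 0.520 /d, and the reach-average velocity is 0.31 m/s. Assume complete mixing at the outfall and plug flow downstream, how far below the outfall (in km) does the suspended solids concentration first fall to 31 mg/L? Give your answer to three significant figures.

50.8 km

After mixing, C = (60000·21.00 + 11000·422.0) / 71000 = 5902000/71000 = 83.13 mg/L.
Set 83.13·exp(−k·t) = 31 → t = ln(83.13/31)/k = 163900 s = 45.53 h.
Distance = v·t = 0.31·163900 = 50810 m = 50.81 km.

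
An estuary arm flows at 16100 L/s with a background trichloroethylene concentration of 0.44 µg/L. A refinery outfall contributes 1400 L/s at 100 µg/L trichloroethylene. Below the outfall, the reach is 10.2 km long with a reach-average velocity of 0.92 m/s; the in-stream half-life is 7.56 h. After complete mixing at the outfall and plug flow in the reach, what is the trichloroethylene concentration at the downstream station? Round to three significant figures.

6.34 µg/L

Conservation of mass: C = (16100·0.4400 + 1400·100.0) / 17500 = 147100/17500 = 8.405 µg/L.
Travel time t = 10.2·1000 / 0.92 = 11090 s = 3.080 h.
Half-life 7.56 h → k = ln 2 / 7.56 = 0.09169 h⁻¹ = 2.200 d⁻¹.
After decay, C = 8.405 × e^(−kt) = 8.405 × 0.7540 = 6.337 µg/L.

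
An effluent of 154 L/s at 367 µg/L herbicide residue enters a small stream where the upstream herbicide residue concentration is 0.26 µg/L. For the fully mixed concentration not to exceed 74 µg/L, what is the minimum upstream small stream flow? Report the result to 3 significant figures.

Set C_mix = 74: (Q·0.2600 + 154.0·367.0) / (Q + 154.0) = 74
→ Q = 154.0·(367.0 − 74)/(74 − 0.2600) = 611.9 L/s.

612 L/s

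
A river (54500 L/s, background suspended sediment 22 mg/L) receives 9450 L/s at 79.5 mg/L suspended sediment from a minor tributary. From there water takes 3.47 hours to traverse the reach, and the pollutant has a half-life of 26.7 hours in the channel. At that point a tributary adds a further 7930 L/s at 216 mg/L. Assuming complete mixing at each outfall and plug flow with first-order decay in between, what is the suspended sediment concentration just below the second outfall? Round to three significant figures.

48.6 mg/L

Mass balance: C = (54500·22.00 + 9450·79.50) / 63950 = 1950000/63950 = 30.50 mg/L; combined flow 63950 L/s.
Half-life 26.7 h → k = ln 2 / 26.7 = 0.02596 h⁻¹ = 0.6231 d⁻¹.
First-order decay: C = 30.50·exp(−k·t) = 30.50·0.9139 = 27.87 mg/L.
Second outfall: C = (63950·27.87 + 7930·216.0)/71880 = 48.62 mg/L.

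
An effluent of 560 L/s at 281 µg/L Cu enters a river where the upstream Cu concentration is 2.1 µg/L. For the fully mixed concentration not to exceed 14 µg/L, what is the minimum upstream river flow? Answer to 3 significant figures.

12600 L/s

Set C_mix = 14: (Q·2.100 + 560.0·281.0) / (Q + 560.0) = 14
→ Q = 560.0·(281.0 − 14)/(14 − 2.100) = 12560 L/s.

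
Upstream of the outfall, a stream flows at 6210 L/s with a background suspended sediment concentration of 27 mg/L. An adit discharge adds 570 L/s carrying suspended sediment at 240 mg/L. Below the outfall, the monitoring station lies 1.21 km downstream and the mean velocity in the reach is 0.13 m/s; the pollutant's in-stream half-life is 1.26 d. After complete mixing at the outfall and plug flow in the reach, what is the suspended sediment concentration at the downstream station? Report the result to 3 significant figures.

42.3 mg/L

After mixing, C = (6210·27.00 + 570.0·240.0) / 6780 = 304500/6780 = 44.91 mg/L.
Travel time t = 1.21·1000 / 0.13 = 9308 s = 2.585 h.
Half-life 1.26 d → k = ln 2 / 1.26 = 0.5501 d⁻¹.
After decay, C = 44.91 × e^(−kt) = 44.91 × 0.9425 = 42.32 mg/L.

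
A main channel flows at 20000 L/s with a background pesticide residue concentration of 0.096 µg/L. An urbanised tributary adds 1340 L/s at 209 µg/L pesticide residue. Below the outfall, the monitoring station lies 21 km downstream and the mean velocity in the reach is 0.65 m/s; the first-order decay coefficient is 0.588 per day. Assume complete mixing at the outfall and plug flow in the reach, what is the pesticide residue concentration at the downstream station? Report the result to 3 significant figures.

10.6 µg/L

Conservation of mass: C = (20000·0.09600 + 1340·209.0) / 21340 = 282000/21340 = 13.21 µg/L.
Travel time t = 21·1000 / 0.65 = 32310 s = 8.974 h.
Applying C = C₀e^(−kt): 13.21 × 0.8026 = 10.61 µg/L.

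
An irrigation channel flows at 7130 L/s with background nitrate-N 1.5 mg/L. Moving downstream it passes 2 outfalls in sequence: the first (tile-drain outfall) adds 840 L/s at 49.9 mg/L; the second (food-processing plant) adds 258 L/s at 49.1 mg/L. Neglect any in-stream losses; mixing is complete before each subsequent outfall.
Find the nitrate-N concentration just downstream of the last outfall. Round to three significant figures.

Below outfall 1: Q → 7970 L/s, C = (7130·1.500 + 840.0·49.90)/7970 = 6.601 mg/L.
Below outfall 2: Q → 8228 L/s, C = (7970·6.601 + 258.0·49.10)/8228 = 7.934 mg/L.

7.93 mg/L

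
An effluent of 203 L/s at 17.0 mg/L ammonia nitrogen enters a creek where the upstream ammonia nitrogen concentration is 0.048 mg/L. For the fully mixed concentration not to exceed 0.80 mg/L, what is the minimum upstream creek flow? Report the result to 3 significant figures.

Set C_mix = 0.80: (Q·0.04800 + 203.0·17.00) / (Q + 203.0) = 0.80
→ Q = 203.0·(17.00 − 0.80)/(0.80 − 0.04800) = 4373 L/s.

4370 L/s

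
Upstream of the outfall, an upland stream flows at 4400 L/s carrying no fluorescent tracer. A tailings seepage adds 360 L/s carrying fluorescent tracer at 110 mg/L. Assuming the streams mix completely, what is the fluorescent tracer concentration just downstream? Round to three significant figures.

After mixing, C = (4400·0 + 360.0·110.0) / 4760 = 39600/4760 = 8.319 mg/L.

8.32 mg/L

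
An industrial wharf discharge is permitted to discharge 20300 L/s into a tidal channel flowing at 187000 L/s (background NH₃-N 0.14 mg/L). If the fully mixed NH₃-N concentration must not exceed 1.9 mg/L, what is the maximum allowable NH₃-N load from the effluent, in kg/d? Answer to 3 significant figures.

31800 kg/d

Mass balance at the limit: 187000·0.1400 + 20300·Cₑ = 207300·1.9 → Cₑ = 18.11 mg/L.
20300 L/s = 20.30 m³/s. Load = 20.30 m³/s × 18.11 g/m³ × 86 400 s/d = 31770 kg/d.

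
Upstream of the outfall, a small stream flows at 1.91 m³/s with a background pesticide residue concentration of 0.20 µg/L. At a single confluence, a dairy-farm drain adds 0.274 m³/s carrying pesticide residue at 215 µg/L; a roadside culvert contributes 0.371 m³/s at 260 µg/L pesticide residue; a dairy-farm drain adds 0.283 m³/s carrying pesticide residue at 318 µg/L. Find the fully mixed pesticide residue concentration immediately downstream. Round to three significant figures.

86.6 µg/L

Conservation of mass: C = (1.910·0.2000 + 0.2740·215.0 + 0.3710·260.0 + 0.2830·318.0) / 2.838 = 245.7/2.838 = 86.59 µg/L.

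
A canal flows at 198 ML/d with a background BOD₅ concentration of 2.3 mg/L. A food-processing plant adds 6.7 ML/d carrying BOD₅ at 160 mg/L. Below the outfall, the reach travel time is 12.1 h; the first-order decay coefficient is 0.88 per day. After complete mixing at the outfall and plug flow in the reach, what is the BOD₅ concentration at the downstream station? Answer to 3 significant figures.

Conservation of mass: C = (198.0·2.300 + 6.700·160.0) / 204.7 = 1527/204.7 = 7.462 mg/L.
Applying C = C₀e^(−kt): 7.462 × 0.6417 = 4.788 mg/L.

4.79 mg/L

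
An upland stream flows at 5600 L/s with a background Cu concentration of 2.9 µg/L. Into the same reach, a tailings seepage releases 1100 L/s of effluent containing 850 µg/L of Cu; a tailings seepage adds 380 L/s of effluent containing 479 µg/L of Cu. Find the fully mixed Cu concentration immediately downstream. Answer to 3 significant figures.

Flow-weighted average: C = (5600·2.900 + 1100·850.0 + 380.0·479.0) / 7080 = 1133000/7080 = 160.1 µg/L.

160 µg/L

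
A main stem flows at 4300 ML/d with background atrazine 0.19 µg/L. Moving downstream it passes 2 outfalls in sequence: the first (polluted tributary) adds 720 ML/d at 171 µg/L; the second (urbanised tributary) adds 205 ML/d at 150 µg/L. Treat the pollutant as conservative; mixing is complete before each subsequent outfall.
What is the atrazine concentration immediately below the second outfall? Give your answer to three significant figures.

After outfall 1: Q = 4300 + 720.0 = 5020 ML/d; C = (4300·0.1900 + 720.0·171.0)/5020 = 24.69 µg/L.
After outfall 2: Q = 5020 + 205.0 = 5225 ML/d; C = (5020·24.69 + 205.0·150.0)/5225 = 29.61 µg/L.

29.6 µg/L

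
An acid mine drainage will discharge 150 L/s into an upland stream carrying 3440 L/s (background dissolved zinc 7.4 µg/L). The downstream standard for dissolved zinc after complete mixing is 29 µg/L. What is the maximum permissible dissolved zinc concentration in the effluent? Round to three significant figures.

At the limit, (Qr·Cr + Qe·Cₑ)/(Qr + Qe) = 29:
Cₑ = (3590·29 − 3440·7.400) / 150.0 = 524.4 µg/L.

524 µg/L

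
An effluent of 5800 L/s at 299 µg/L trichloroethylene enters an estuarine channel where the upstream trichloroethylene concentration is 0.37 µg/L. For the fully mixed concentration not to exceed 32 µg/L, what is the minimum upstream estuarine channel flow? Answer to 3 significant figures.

Set C_mix = 32: (Q·0.3700 + 5800·299.0) / (Q + 5800) = 32
→ Q = 5800·(299.0 − 32)/(32 − 0.3700) = 48960 L/s.

49000 L/s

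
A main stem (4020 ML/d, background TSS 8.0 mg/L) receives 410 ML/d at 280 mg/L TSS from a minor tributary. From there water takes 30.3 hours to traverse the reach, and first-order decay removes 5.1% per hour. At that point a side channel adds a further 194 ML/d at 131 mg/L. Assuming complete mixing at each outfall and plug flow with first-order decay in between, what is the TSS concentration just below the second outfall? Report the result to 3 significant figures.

Flow-weighted average: C = (4020·8.000 + 410.0·280.0) / 4430 = 147000/4430 = 33.17 mg/L; combined flow 4430 ML/d.
5.1%/h lost → k = −ln(1 − 0.051) = 0.05235 h⁻¹.
Applying C = C₀e^(−kt): 33.17 × 0.2047 = 6.791 mg/L.
At the second outfall, C = (4430·6.791 + 194.0·131.0) / (4430 + 194.0) = 12.00 mg/L.

12.0 mg/L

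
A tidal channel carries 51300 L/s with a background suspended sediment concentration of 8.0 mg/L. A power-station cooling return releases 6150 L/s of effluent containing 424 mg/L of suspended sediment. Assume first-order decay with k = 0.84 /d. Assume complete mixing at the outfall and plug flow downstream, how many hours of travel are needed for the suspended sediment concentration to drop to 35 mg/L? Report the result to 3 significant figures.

11.6 h

After mixing, C = (51300·8.000 + 6150·424.0) / 57450 = 3018000/57450 = 52.53 mg/L.
52.53·exp(−k·t) = 35 → t = ln(52.53/35)/k = 41770 s = 11.60 h.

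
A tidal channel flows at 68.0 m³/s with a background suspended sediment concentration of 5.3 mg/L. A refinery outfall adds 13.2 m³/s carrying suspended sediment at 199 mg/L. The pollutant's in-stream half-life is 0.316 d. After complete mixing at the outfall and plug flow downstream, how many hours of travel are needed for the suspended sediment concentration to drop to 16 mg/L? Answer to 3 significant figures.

Flow-weighted average: C = (68.00·5.300 + 13.20·199.0) / 81.20 = 2987/81.20 = 36.79 mg/L.
Half-life 0.316 d → k = ln 2 / 0.316 = 2.194 d⁻¹.
36.79·exp(−k·t) = 16 → t = ln(36.79/16)/k = 32790 s = 9.110 h.

9.11 h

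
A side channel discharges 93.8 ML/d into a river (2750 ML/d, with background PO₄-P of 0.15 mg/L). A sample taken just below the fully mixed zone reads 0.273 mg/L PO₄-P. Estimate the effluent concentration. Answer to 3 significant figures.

Mass balance: 2750·0.1500 + 93.80·Cₑ = 2844·0.2730
→ Cₑ = (2844·0.2730 − 2750·0.1500) / 93.80 = 3.879 mg/L.

3.88 mg/L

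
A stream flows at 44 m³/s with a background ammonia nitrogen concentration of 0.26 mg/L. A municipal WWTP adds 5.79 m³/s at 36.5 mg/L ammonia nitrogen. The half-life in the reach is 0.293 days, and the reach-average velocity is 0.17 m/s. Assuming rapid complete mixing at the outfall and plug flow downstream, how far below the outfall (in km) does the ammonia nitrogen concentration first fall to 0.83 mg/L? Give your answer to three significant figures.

Mixed concentration C = ΣQC/ΣQ = (44.00·0.2600 + 5.790·36.50) / 49.79 = 222.8/49.79 = 4.474 mg/L.
Half-life 0.293 d → k = ln 2 / 0.293 = 2.366 d⁻¹.
Set 4.474·exp(−k·t) = 0.83 → t = ln(4.474/0.83)/k = 61530 s = 17.09 h.
Distance = v·t = 0.17·61530 = 10460 m = 10.46 km.

10.5 km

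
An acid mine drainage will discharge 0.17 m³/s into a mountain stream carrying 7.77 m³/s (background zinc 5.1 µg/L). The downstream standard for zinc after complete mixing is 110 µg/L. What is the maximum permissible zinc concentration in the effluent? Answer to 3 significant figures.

4900 µg/L

At the limit, (Qr·Cr + Qe·Cₑ)/(Qr + Qe) = 110:
Cₑ = (7.940·110 − 7.770·5.100) / 0.1700 = 4905 µg/L.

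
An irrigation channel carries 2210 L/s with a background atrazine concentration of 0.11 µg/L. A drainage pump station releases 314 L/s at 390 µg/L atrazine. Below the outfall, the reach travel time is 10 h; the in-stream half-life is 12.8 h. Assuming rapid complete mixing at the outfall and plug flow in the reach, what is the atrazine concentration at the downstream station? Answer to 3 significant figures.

28.3 µg/L

Mass balance: C = (2210·0.1100 + 314.0·390.0) / 2524 = 122700/2524 = 48.61 µg/L.
Half-life 12.8 h → k = ln 2 / 12.8 = 0.05415 h⁻¹ = 1.300 d⁻¹.
After decay, C = 48.61 × e^(−kt) = 48.61 × 0.5819 = 28.29 µg/L.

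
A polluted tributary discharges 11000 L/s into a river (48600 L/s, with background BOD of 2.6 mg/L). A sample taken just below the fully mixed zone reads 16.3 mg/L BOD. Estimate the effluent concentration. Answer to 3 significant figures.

Mass balance: 48600·2.600 + 11000·Cₑ = 59600·16.30
→ Cₑ = (59600·16.30 − 48600·2.600) / 11000 = 76.83 mg/L.

76.8 mg/L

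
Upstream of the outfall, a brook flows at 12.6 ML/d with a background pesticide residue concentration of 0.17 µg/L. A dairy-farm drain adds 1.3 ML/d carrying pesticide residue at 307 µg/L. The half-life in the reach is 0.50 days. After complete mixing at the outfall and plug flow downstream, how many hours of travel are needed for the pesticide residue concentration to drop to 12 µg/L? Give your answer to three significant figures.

15.2 h

Mixed concentration C = ΣQC/ΣQ = (12.60·0.1700 + 1.300·307.0) / 13.90 = 401.2/13.90 = 28.87 µg/L.
Half-life 0.50 d → k = ln 2 / 0.50 = 1.386 d⁻¹.
28.87·exp(−k·t) = 12 → t = ln(28.87/12)/k = 54710 s = 15.20 h.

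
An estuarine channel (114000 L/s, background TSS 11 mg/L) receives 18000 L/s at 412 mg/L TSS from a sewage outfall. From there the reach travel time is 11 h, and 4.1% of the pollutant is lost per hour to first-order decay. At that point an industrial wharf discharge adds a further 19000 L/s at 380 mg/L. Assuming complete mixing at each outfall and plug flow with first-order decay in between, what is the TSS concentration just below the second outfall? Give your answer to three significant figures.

84.0 mg/L

Mixed concentration C = ΣQC/ΣQ = (114000·11.00 + 18000·412.0) / 132000 = 8670000/132000 = 65.68 mg/L; combined flow 132000 L/s.
4.1%/h lost → k = −ln(1 − 0.041) = 0.04186 h⁻¹.
Decay over the reach: 65.68·exp(−kt) = 65.68·0.6310 = 41.44 mg/L.
Second outfall: C = (132000·41.44 + 19000·380.0)/151000 = 84.04 mg/L.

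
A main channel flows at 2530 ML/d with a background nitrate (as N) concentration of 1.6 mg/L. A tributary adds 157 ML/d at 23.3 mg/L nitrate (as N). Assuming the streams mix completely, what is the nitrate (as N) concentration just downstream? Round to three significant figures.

Mixed concentration C = ΣQC/ΣQ = (2530·1.600 + 157.0·23.30) / 2687 = 7706/2687 = 2.868 mg/L.

2.87 mg/L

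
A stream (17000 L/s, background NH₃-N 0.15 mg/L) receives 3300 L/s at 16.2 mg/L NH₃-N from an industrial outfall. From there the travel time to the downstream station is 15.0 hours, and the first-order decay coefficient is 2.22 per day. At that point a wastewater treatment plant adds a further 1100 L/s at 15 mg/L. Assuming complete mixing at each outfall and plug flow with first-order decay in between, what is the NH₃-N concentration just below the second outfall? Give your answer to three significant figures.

1.42 mg/L

Flow-weighted average: C = (17000·0.1500 + 3300·16.20) / 20300 = 56010/20300 = 2.759 mg/L; combined flow 20300 L/s.
First-order decay: C = 2.759·exp(−k·t) = 2.759·0.2497 = 0.6889 mg/L.
At the second outfall, C = (20300·0.6889 + 1100·15.00) / (20300 + 1100) = 1.425 mg/L.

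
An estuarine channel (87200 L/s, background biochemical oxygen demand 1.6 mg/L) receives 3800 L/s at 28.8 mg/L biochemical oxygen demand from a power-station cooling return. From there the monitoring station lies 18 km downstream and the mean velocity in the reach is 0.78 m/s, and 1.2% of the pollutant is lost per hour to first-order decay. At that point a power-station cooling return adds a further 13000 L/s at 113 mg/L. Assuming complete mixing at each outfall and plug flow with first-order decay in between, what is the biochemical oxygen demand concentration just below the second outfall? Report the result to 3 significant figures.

Conservation of mass: C = (87200·1.600 + 3800·28.80) / 91000 = 249000/91000 = 2.736 mg/L; combined flow 91000 L/s.
Travel time t = 18·1000 / 0.78 = 23080 s = 6.410 h.
1.2%/h lost → k = −ln(1 − 0.012) = 0.01207 h⁻¹.
Applying C = C₀e^(−kt): 2.736 × 0.9255 = 2.532 mg/L.
At the second outfall, C = (91000·2.532 + 13000·113.0) / (91000 + 13000) = 16.34 mg/L.

16.3 mg/L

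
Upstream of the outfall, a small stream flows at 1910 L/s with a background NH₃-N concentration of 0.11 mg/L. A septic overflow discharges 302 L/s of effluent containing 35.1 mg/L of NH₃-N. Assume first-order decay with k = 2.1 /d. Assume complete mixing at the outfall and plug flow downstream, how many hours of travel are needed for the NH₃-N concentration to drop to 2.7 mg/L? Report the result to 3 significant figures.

6.78 h

Flow-weighted average: C = (1910·0.1100 + 302.0·35.10) / 2212 = 10810/2212 = 4.887 mg/L.
4.887·exp(−k·t) = 2.7 → t = ln(4.887/2.7)/k = 24410 s = 6.781 h.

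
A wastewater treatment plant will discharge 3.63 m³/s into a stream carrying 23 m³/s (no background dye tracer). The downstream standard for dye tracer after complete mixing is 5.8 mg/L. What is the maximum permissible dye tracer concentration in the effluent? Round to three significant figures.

At the limit, (Qr·Cr + Qe·Cₑ)/(Qr + Qe) = 5.8:
Cₑ = (26.63·5.8 − 23.00·0) / 3.630 = 42.55 mg/L.

42.5 mg/L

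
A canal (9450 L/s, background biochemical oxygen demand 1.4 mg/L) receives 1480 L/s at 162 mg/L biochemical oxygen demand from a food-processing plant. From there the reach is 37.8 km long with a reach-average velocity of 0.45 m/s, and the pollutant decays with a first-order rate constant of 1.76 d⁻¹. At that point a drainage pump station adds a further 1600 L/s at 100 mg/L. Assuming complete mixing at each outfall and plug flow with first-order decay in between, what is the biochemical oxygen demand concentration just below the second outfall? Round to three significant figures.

Conservation of mass: C = (9450·1.400 + 1480·162.0) / 10930 = 253000/10930 = 23.15 mg/L; combined flow 10930 L/s.
Travel time t = 37.8·1000 / 0.45 = 84000 s = 23.33 h.
First-order decay: C = 23.15·exp(−k·t) = 23.15·0.1807 = 4.182 mg/L.
Second outfall: C = (10930·4.182 + 1600·100.0)/12530 = 16.42 mg/L.

16.4 mg/L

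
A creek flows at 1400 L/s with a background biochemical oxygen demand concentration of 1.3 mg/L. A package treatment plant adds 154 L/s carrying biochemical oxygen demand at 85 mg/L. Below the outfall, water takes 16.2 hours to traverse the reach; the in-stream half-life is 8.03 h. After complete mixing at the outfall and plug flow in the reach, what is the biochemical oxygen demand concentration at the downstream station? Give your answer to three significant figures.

2.37 mg/L

Flow-weighted average: C = (1400·1.300 + 154.0·85.00) / 1554 = 14910/1554 = 9.595 mg/L.
Half-life 8.03 h → k = ln 2 / 8.03 = 0.08632 h⁻¹ = 2.072 d⁻¹.
After decay, C = 9.595 × e^(−kt) = 9.595 × 0.2470 = 2.370 mg/L.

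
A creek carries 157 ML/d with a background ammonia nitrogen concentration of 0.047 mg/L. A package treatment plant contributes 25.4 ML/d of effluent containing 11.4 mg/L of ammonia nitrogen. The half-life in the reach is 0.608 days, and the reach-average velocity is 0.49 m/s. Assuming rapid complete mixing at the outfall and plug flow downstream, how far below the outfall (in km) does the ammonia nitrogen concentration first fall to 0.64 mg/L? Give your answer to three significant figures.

34.7 km

Flow-weighted average: C = (157.0·0.04700 + 25.40·11.40) / 182.4 = 296.9/182.4 = 1.628 mg/L.
Half-life 0.608 d → k = ln 2 / 0.608 = 1.140 d⁻¹.
Set 1.628·exp(−k·t) = 0.64 → t = ln(1.628/0.64)/k = 70760 s = 19.65 h.
Distance = v·t = 0.49·70760 = 34670 m = 34.67 km.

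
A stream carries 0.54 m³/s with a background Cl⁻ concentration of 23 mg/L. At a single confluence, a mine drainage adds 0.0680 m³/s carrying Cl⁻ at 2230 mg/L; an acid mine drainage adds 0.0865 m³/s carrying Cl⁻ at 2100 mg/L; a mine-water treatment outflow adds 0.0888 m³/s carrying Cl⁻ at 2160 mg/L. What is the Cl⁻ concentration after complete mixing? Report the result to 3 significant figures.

686 mg/L

Mass balance: C = (0.5400·23.00 + 0.06800·2230 + 0.08650·2100 + 0.08880·2160) / 0.7833 = 537.5/0.7833 = 686.2 mg/L.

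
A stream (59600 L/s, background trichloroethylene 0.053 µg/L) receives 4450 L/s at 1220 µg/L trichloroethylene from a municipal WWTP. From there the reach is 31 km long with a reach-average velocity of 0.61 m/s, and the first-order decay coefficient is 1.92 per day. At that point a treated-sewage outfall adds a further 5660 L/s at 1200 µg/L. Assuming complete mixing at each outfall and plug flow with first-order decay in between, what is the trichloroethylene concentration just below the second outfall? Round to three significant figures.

123 µg/L

After mixing, C = (59600·0.05300 + 4450·1220) / 64050 = 5432000/64050 = 84.81 µg/L; combined flow 64050 L/s.
Travel time t = 31·1000 / 0.61 = 50820 s = 14.12 h.
Applying C = C₀e^(−kt): 84.81 × 0.3233 = 27.42 µg/L.
At the second outfall, C = (64050·27.42 + 5660·1200) / (64050 + 5660) = 122.6 µg/L.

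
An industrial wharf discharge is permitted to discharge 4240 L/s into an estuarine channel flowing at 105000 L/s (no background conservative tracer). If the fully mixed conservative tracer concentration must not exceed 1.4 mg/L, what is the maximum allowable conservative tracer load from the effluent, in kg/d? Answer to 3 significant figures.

13200 kg/d

Mass balance at the limit: 105000·0 + 4240·Cₑ = 109200·1.4 → Cₑ = 36.07 mg/L.
4240 L/s = 4.240 m³/s. Load = 4.240 m³/s × 36.07 g/m³ × 86 400 s/d = 13210 kg/d.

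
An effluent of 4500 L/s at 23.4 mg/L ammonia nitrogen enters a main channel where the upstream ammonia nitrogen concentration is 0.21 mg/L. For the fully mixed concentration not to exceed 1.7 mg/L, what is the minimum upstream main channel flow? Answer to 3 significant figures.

Set C_mix = 1.7: (Q·0.2100 + 4500·23.40) / (Q + 4500) = 1.7
→ Q = 4500·(23.40 − 1.7)/(1.7 − 0.2100) = 65540 L/s.

65500 L/s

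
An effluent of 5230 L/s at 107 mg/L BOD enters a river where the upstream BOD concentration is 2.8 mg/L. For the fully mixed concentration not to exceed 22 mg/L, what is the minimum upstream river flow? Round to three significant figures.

Set C_mix = 22: (Q·2.800 + 5230·107.0) / (Q + 5230) = 22
→ Q = 5230·(107.0 − 22)/(22 − 2.800) = 23150 L/s.

23200 L/s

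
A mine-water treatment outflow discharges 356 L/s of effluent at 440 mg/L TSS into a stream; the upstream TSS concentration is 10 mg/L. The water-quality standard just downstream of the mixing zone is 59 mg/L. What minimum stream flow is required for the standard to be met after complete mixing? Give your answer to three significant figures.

2770 L/s

Set C_mix = 59: (Q·10.00 + 356.0·440.0) / (Q + 356.0) = 59
→ Q = 356.0·(440.0 − 59)/(59 − 10.00) = 2768 L/s.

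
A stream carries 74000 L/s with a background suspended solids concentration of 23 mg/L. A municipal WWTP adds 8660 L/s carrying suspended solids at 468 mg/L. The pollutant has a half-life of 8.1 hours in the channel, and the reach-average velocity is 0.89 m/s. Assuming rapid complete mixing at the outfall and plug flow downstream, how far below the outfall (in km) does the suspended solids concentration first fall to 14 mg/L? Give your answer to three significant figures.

After mixing, C = (74000·23.00 + 8660·468.0) / 82660 = 5755000/82660 = 69.62 mg/L.
Half-life 8.1 h → k = ln 2 / 8.1 = 0.08557 h⁻¹ = 2.054 d⁻¹.
Set 69.62·exp(−k·t) = 14 → t = ln(69.62/14)/k = 67480 s = 18.74 h.
Distance = v·t = 0.89·67480 = 60060 m = 60.06 km.

60.1 km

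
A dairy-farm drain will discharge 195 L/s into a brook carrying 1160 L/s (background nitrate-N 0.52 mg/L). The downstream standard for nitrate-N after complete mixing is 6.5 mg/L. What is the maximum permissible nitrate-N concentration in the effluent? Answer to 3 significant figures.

At the limit, (Qr·Cr + Qe·Cₑ)/(Qr + Qe) = 6.5:
Cₑ = (1355·6.5 − 1160·0.5200) / 195.0 = 42.07 mg/L.

42.1 mg/L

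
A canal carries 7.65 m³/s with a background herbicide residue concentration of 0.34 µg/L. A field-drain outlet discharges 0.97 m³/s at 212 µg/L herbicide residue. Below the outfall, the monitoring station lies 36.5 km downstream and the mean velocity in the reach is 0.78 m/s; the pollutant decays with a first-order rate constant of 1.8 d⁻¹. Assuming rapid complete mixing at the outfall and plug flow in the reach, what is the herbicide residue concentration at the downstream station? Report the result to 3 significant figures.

Flow-weighted average: C = (7.650·0.3400 + 0.9700·212.0) / 8.620 = 208.2/8.620 = 24.16 µg/L.
Travel time t = 36.5·1000 / 0.78 = 46790 s = 13.00 h.
First-order decay: C = 24.16·exp(−k·t) = 24.16·0.3772 = 9.113 µg/L.

9.11 µg/L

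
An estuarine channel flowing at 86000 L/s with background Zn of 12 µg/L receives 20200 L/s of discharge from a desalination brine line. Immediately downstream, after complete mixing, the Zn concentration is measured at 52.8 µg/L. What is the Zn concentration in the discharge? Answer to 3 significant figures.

Mass balance: 86000·12.00 + 20200·Cₑ = 106200·52.80
→ Cₑ = (106200·52.80 − 86000·12.00) / 20200 = 226.5 µg/L.

227 µg/L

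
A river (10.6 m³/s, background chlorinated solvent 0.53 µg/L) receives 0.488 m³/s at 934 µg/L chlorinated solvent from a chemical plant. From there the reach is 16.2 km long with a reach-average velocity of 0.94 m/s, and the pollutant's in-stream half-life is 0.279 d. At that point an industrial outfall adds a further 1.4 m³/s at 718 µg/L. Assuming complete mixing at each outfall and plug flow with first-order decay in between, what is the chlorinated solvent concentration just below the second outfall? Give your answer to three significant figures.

103 µg/L

Flow-weighted average: C = (10.60·0.5300 + 0.4880·934.0) / 11.09 = 461.4/11.09 = 41.61 µg/L; combined flow 11.09 m³/s.
Travel time t = 16.2·1000 / 0.94 = 17230 s = 4.787 h.
Half-life 0.279 d → k = ln 2 / 0.279 = 2.484 d⁻¹.
Decay over the reach: 41.61·exp(−kt) = 41.61·0.6092 = 25.35 µg/L.
At the second outfall, C = (11.09·25.35 + 1.400·718.0) / (11.09 + 1.400) = 103.0 µg/L.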